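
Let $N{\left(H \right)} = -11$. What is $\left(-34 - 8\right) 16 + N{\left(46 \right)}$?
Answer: $-683$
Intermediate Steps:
$\left(-34 - 8\right) 16 + N{\left(46 \right)} = \left(-34 - 8\right) 16 - 11 = \left(-42\right) 16 - 11 = -672 - 11 = -683$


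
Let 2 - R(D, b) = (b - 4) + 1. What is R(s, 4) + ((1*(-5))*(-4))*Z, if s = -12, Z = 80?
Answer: 1601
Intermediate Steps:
R(D, b) = 5 - b (R(D, b) = 2 - ((b - 4) + 1) = 2 - ((-4 + b) + 1) = 2 - (-3 + b) = 2 + (3 - b) = 5 - b)
R(s, 4) + ((1*(-5))*(-4))*Z = (5 - 1*4) + ((1*(-5))*(-4))*80 = (5 - 4) - 5*(-4)*80 = 1 + 20*80 = 1 + 1600 = 1601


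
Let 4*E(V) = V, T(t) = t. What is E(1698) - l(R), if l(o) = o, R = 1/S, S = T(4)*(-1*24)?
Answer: 40753/96 ≈ 424.51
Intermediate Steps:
S = -96 (S = 4*(-1*24) = 4*(-24) = -96)
E(V) = V/4
R = -1/96 (R = 1/(-96) = -1/96 ≈ -0.010417)
E(1698) - l(R) = (¼)*1698 - 1*(-1/96) = 849/2 + 1/96 = 40753/96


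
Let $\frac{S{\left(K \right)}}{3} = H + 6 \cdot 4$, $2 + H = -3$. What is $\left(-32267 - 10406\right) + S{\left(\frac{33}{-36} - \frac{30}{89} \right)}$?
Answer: $-42616$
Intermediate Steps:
$H = -5$ ($H = -2 - 3 = -5$)
$S{\left(K \right)} = 57$ ($S{\left(K \right)} = 3 \left(-5 + 6 \cdot 4\right) = 3 \left(-5 + 24\right) = 3 \cdot 19 = 57$)
$\left(-32267 - 10406\right) + S{\left(\frac{33}{-36} - \frac{30}{89} \right)} = \left(-32267 - 10406\right) + 57 = -42673 + 57 = -42616$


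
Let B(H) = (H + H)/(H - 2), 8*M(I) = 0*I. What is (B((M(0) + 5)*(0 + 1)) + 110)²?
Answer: 115600/9 ≈ 12844.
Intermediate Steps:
M(I) = 0 (M(I) = (0*I)/8 = (⅛)*0 = 0)
B(H) = 2*H/(-2 + H) (B(H) = (2*H)/(-2 + H) = 2*H/(-2 + H))
(B((M(0) + 5)*(0 + 1)) + 110)² = (2*((0 + 5)*(0 + 1))/(-2 + (0 + 5)*(0 + 1)) + 110)² = (2*(5*1)/(-2 + 5*1) + 110)² = (2*5/(-2 + 5) + 110)² = (2*5/3 + 110)² = (2*5*(⅓) + 110)² = (10/3 + 110)² = (340/3)² = 115600/9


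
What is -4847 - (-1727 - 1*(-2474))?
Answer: -5594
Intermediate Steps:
-4847 - (-1727 - 1*(-2474)) = -4847 - (-1727 + 2474) = -4847 - 1*747 = -4847 - 747 = -5594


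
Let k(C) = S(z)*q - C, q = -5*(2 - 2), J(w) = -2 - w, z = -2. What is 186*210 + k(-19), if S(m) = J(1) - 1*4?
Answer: 39079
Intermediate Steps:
S(m) = -7 (S(m) = (-2 - 1*1) - 1*4 = (-2 - 1) - 4 = -3 - 4 = -7)
q = 0 (q = -5*0 = 0)
k(C) = -C (k(C) = -7*0 - C = 0 - C = -C)
186*210 + k(-19) = 186*210 - 1*(-19) = 39060 + 19 = 39079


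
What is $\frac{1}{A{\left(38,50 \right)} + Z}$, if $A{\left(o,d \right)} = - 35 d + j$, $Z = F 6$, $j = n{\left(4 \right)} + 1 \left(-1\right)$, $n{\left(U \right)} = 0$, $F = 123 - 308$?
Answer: $- \frac{1}{2861} \approx -0.00034953$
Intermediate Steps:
$F = -185$ ($F = 123 - 308 = -185$)
$j = -1$ ($j = 0 + 1 \left(-1\right) = 0 - 1 = -1$)
$Z = -1110$ ($Z = \left(-185\right) 6 = -1110$)
$A{\left(o,d \right)} = -1 - 35 d$ ($A{\left(o,d \right)} = - 35 d - 1 = -1 - 35 d$)
$\frac{1}{A{\left(38,50 \right)} + Z} = \frac{1}{\left(-1 - 1750\right) - 1110} = \frac{1}{-1751 - 1110} = \frac{1}{-2861} = - \frac{1}{2861}$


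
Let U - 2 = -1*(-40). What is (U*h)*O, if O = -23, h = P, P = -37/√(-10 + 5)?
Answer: -35742*I*√5/5 ≈ -15984.0*I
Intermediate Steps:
P = 37*I*√5/5 (P = -37*(-I*√5/5) = -(-37)*I*√5/5 = 37*I*√5/5 ≈ 16.547*I)
h = 37*I*√5/5 ≈ 16.547*I
U = 42 (U = 2 - 1*(-40) = 2 + 40 = 42)
(U*h)*O = (42*(37*I*√5/5))*(-23) = (1554*I*√5/5)*(-23) = -35742*I*√5/5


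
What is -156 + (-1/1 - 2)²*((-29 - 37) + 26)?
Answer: -516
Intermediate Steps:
-156 + (-1/1 - 2)²*((-29 - 37) + 26) = -156 + (-1*1 - 2)²*(-66 + 26) = -156 + (-1 - 2)²*(-40) = -156 + (-3)²*(-40) = -156 + 9*(-40) = -156 - 360 = -516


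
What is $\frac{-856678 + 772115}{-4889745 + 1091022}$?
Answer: $\frac{84563}{3798723} \approx 0.022261$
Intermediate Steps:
$\frac{-856678 + 772115}{-4889745 + 1091022} = - \frac{84563}{-3798723} = \left(-84563\right) \left(- \frac{1}{3798723}\right) = \frac{84563}{3798723}$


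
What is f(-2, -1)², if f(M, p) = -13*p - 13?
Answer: 0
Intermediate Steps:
f(M, p) = -13 - 13*p
f(-2, -1)² = (-13 - 13*(-1))² = (-13 + 13)² = 0² = 0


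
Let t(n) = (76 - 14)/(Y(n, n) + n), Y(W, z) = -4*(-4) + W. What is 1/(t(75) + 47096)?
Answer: 83/3908999 ≈ 2.1233e-5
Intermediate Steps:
Y(W, z) = 16 + W
t(n) = 62/(16 + 2*n) (t(n) = (76 - 14)/((16 + n) + n) = 62/(16 + 2*n))
1/(t(75) + 47096) = 1/(31/(8 + 75) + 47096) = 1/(31/83 + 47096) = 1/(3908999/83) = 83/3908999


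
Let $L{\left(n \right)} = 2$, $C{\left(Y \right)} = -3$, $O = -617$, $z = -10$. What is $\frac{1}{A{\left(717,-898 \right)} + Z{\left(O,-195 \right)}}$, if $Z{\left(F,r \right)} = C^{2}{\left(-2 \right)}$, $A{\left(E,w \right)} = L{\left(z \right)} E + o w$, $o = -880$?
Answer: $\frac{1}{791683} \approx 1.2631 \cdot 10^{-6}$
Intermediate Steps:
$A{\left(E,w \right)} = - 880 w + 2 E$ ($A{\left(E,w \right)} = 2 E - 880 w = - 880 w + 2 E$)
$Z{\left(F,r \right)} = 9$ ($Z{\left(F,r \right)} = \left(-3\right)^{2} = 9$)
$\frac{1}{A{\left(717,-898 \right)} + Z{\left(O,-195 \right)}} = \frac{1}{\left(\left(-880\right) \left(-898\right) + 2 \cdot 717\right) + 9} = \frac{1}{\left(790240 + 1434\right) + 9} = \frac{1}{791674 + 9} = \frac{1}{791683}$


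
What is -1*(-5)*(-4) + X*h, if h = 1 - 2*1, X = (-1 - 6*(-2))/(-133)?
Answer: -2649/133 ≈ -19.917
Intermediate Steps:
X = -11/133 (X = (-1 + 12)*(-1/133) = 11*(-1/133) = -11/133 ≈ -0.082707)
h = -1 (h = 1 - 2 = -1)
-1*(-5)*(-4) + X*h = -1*(-5)*(-4) - 11/133*(-1) = 5*(-4) + 11/133 = -20 + 11/133 = -2649/133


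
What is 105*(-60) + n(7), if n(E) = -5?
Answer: -6305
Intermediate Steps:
105*(-60) + n(7) = 105*(-60) - 5 = -6300 - 5 = -6305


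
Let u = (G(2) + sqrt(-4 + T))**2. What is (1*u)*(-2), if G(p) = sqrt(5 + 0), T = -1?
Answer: -20*I ≈ -20.0*I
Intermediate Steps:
G(p) = sqrt(5)
u = (sqrt(5) + I*sqrt(5))**2 (u = (sqrt(5) + sqrt(-4 - 1))**2 = (sqrt(5) + sqrt(-5))**2 = (sqrt(5) + I*sqrt(5))**2 ≈ -0.e-11 + 10.0*I)
(1*u)*(-2) = (1*(10*I))*(-2) = (10*I)*(-2) = -20*I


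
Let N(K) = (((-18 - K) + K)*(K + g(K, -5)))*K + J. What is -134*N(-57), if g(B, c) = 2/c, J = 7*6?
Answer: 39429768/5 ≈ 7.8860e+6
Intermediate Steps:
J = 42
N(K) = 42 + K*(36/5 - 18*K) (N(K) = (((-18 - K) + K)*(K + 2/(-5)))*K + 42 = (-18*(K + 2*(-⅕)))*K + 42 = (-18*(K - ⅖))*K + 42 = (-18*(-⅖ + K))*K + 42 = (36/5 - 18*K)*K + 42 = K*(36/5 - 18*K) + 42 = 42 + K*(36/5 - 18*K))
-134*N(-57) = -134*(42 - 18*(-57)² + (36/5)*(-57)) = -134*(42 - 18*3249 - 2052/5) = -134*(42 - 58482 - 2052/5) = -134*(-294252/5) = 39429768/5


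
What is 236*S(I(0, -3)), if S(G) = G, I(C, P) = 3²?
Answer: 2124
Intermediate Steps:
I(C, P) = 9
236*S(I(0, -3)) = 236*9 = 2124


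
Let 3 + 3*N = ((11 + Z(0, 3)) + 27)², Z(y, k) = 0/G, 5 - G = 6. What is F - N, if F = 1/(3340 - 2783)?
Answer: -802634/1671 ≈ -480.33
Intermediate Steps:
G = -1 (G = 5 - 1*6 = 5 - 6 = -1)
Z(y, k) = 0 (Z(y, k) = 0/(-1) = 0*(-1) = 0)
N = 1441/3 (N = -1 + ((11 + 0) + 27)²/3 = -1 + (11 + 27)²/3 = -1 + (⅓)*38² = -1 + (⅓)*1444 = -1 + 1444/3 = 1441/3 ≈ 480.33)
F = 1/557 ≈ 0.0017953
F - N = 1/557 - 1*1441/3 = 1/557 - 1441/3 = -802634/1671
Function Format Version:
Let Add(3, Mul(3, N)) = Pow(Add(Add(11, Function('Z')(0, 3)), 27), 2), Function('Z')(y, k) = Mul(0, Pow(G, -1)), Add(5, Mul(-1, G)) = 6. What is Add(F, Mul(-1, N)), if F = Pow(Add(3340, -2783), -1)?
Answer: Rational(-802634, 1671) ≈ -480.33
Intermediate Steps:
G = -1 (G = Add(5, Mul(-1, 6)) = Add(5, -6) = -1)
Function('Z')(y, k) = 0 (Function('Z')(y, k) = Mul(0, Pow(-1, -1)) = Mul(0, -1) = 0)
N = Rational(1441, 3) (N = Add(-1, Mul(Rational(1, 3), Pow(Add(Add(11, 0), 27), 2))) = Add(-1, Mul(Rational(1, 3), Pow(Add(11, 27), 2))) = Add(-1, Mul(Rational(1, 3), Pow(38, 2))) = Add(-1, Mul(Rational(1, 3), 1444)) = Add(-1, Rational(1444, 3)) = Rational(1441, 3) ≈ 480.33)
F = Rational(1, 557) (F = Pow(557, -1) = Rational(1, 557) ≈ 0.0017953)
Add(F, Mul(-1, N)) = Add(Rational(1, 557), Mul(-1, Rational(1441, 3))) = Add(Rational(1, 557), Rational(-1441, 3)) = Rational(-802634, 1671)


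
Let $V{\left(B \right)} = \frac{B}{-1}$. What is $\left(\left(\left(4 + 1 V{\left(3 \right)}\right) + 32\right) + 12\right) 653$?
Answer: $29385$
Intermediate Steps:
$V{\left(B \right)} = - B$ ($V{\left(B \right)} = B \left(-1\right) = - B$)
$\left(\left(\left(4 + 1 V{\left(3 \right)}\right) + 32\right) + 12\right) 653 = \left(\left(\left(4 + 1 \left(\left(-1\right) 3\right)\right) + 32\right) + 12\right) 653 = \left(\left(\left(4 + 1 \left(-3\right)\right) + 32\right) + 12\right) 653 = \left(\left(\left(4 - 3\right) + 32\right) + 12\right) 653 = \left(\left(1 + 32\right) + 12\right) 653 = \left(33 + 12\right) 653 = 45 \cdot 653 = 29385$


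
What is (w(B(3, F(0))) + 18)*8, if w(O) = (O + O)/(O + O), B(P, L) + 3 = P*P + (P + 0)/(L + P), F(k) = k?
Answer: 152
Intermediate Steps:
B(P, L) = -3 + P**2 + P/(L + P) (B(P, L) = -3 + (P*P + (P + 0)/(L + P)) = -3 + (P**2 + P/(L + P)) = -3 + P**2 + P/(L + P))
w(O) = 1 (w(O) = (2*O)/((2*O)) = (2*O)*(1/(2*O)) = 1)
(w(B(3, F(0))) + 18)*8 = (1 + 18)*8 = 19*8 = 152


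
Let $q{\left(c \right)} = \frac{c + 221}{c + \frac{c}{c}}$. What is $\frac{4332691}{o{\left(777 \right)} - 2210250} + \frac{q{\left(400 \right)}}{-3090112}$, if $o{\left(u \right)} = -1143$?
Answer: $- \frac{5368790054283245}{2740214270452416} \approx -1.9593$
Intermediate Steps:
$q{\left(c \right)} = \frac{221 + c}{1 + c}$ ($q{\left(c \right)} = \frac{221 + c}{c + 1} = \frac{221 + c}{1 + c}$)
$\frac{4332691}{o{\left(777 \right)} - 2210250} + \frac{q{\left(400 \right)}}{-3090112} = \frac{4332691}{-1143 - 2210250} + \frac{\frac{1}{1 + 400} \left(221 + 400\right)}{-3090112} = \frac{4332691}{-2211393} + \frac{1}{401} \cdot 621 \left(- \frac{1}{3090112}\right) = 4332691 \left(- \frac{1}{2211393}\right) + \frac{1}{401} \cdot 621 \left(- \frac{1}{3090112}\right) = - \frac{4332691}{2211393} + \frac{621}{401} \left(- \frac{1}{3090112}\right) = - \frac{4332691}{2211393} - \frac{621}{1239134912} = - \frac{5368790054283245}{2740214270452416}$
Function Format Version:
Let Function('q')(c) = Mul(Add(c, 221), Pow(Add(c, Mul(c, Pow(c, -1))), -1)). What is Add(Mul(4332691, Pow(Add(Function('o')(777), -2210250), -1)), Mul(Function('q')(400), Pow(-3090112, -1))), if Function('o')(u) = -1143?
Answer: Rational(-5368790054283245, 2740214270452416) ≈ -1.9593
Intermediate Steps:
Function('q')(c) = Mul(Pow(Add(1, c), -1), Add(221, c)) (Function('q')(c) = Mul(Add(221, c), Pow(Add(c, 1), -1)) = Mul(Add(221, c), Pow(Add(1, c), -1)) = Mul(Pow(Add(1, c), -1), Add(221, c)))
Add(Mul(4332691, Pow(Add(Function('o')(777), -2210250), -1)), Mul(Function('q')(400), Pow(-3090112, -1))) = Add(Mul(4332691, Pow(Add(-1143, -2210250), -1)), Mul(Mul(Pow(Add(1, 400), -1), Add(221, 400)), Pow(-3090112, -1))) = Add(Mul(4332691, Pow(-2211393, -1)), Mul(Mul(Pow(401, -1), 621), Rational(-1, 3090112))) = Add(Mul(4332691, Rational(-1, 2211393)), Mul(Mul(Rational(1, 401), 621), Rational(-1, 3090112))) = Add(Rational(-4332691, 2211393), Mul(Rational(621, 401), Rational(-1, 3090112))) = Add(Rational(-4332691, 2211393), Rational(-621, 1239134912)) = Rational(-5368790054283245, 2740214270452416)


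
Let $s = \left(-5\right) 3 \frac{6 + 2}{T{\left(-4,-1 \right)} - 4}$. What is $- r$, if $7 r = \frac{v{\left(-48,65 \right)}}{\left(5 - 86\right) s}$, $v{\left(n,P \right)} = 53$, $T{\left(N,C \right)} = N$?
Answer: $\frac{53}{8505} \approx 0.0062316$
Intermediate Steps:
$s = 15$ ($s = \left(-5\right) 3 \frac{6 + 2}{-4 - 4} = - 15 \frac{8}{-8} = - 15 \cdot 8 \left(- \frac{1}{8}\right) = \left(-15\right) \left(-1\right) = 15$)
$r = - \frac{53}{8505}$ ($r = \frac{53 \frac{1}{\left(5 - 86\right) 15}}{7} = \frac{53 \frac{1}{\left(-81\right) 15}}{7} = \frac{53 \frac{1}{-1215}}{7} = \frac{53 \left(- \frac{1}{1215}\right)}{7} = \frac{1}{7} \left(- \frac{53}{1215}\right) = - \frac{53}{8505} \approx -0.0062316$)
$- r = \left(-1\right) \left(- \frac{53}{8505}\right) = \frac{53}{8505}$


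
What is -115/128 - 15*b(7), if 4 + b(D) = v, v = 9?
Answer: -9715/128 ≈ -75.898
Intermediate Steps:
b(D) = 5 (b(D) = -4 + 9 = 5)
-115/128 - 15*b(7) = -115/128 - 15*5 = -115*1/128 - 75 = -115/128 - 75 = -9715/128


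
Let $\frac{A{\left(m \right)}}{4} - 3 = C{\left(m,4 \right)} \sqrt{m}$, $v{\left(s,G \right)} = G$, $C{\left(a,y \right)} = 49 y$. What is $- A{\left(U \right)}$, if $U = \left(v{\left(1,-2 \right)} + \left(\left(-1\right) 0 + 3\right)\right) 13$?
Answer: $-12 - 784 \sqrt{13} \approx -2838.8$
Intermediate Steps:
$U = 13$ ($U = \left(-2 + \left(\left(-1\right) 0 + 3\right)\right) 13 = \left(-2 + \left(0 + 3\right)\right) 13 = \left(-2 + 3\right) 13 = 1 \cdot 13 = 13$)
$A{\left(m \right)} = 12 + 784 \sqrt{m}$ ($A{\left(m \right)} = 12 + 4 \cdot 49 \cdot 4 \sqrt{m} = 12 + 4 \cdot 196 \sqrt{m} = 12 + 784 \sqrt{m}$)
$- A{\left(U \right)} = - (12 + 784 \sqrt{13}) = -12 - 784 \sqrt{13}$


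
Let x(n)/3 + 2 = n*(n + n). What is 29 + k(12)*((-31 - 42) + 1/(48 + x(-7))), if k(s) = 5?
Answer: -112891/336 ≈ -335.99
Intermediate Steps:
x(n) = -6 + 6*n² (x(n) = -6 + 3*(n*(n + n)) = -6 + 3*(n*(2*n)) = -6 + 3*(2*n²) = -6 + 6*n²)
29 + k(12)*((-31 - 42) + 1/(48 + x(-7))) = 29 + 5*((-31 - 42) + 1/(48 + (-6 + 6*(-7)²))) = 29 + 5*(-73 + 1/(48 + (-6 + 6*49))) = 29 + 5*(-73 + 1/(48 + (-6 + 294))) = 29 + 5*(-73 + 1/(48 + 288)) = 29 + 5*(-73 + 1/336) = 29 + 5*(-24527/336) = 29 - 122635/336 = -112891/336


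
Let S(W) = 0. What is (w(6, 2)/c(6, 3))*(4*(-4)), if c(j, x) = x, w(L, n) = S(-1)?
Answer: 0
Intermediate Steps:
w(L, n) = 0
(w(6, 2)/c(6, 3))*(4*(-4)) = (0/3)*(4*(-4)) = (0*(⅓))*(-16) = 0*(-16) = 0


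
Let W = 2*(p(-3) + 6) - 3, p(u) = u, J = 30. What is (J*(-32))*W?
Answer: -2880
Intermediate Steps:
W = 3 (W = 2*(-3 + 6) - 3 = 2*3 - 3 = 6 - 3 = 3)
(J*(-32))*W = (30*(-32))*3 = -960*3 = -2880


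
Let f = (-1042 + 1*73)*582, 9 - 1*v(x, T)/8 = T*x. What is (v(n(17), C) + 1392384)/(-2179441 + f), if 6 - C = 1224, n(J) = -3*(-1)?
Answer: -1421688/2743399 ≈ -0.51822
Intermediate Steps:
n(J) = 3
C = -1218 (C = 6 - 1*1224 = 6 - 1224 = -1218)
v(x, T) = 72 - 8*T*x
f = -563958 (f = (-1042 + 73)*582 = -969*582 = -563958)
(v(n(17), C) + 1392384)/(-2179441 + f) = ((72 - 8*(-1218)*3) + 1392384)/(-2179441 - 563958) = ((72 + 29232) + 1392384)/(-2743399) = (29304 + 1392384)*(-1/2743399) = 1421688*(-1/2743399) = -1421688/2743399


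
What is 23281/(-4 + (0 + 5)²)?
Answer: 23281/21 ≈ 1108.6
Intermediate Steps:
23281/(-4 + (0 + 5)²) = 23281/(-4 + 5²) = 23281/(-4 + 25) = 23281/21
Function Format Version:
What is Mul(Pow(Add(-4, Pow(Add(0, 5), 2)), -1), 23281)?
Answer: Rational(23281, 21) ≈ 1108.6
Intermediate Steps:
Mul(Pow(Add(-4, Pow(Add(0, 5), 2)), -1), 23281) = Mul(Pow(Add(-4, Pow(5, 2)), -1), 23281) = Mul(Pow(Add(-4, 25), -1), 23281) = Mul(Pow(21, -1), 23281) = Mul(Rational(1, 21), 23281) = Rational(23281, 21)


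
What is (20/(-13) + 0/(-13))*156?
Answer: -240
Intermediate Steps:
(20/(-13) + 0/(-13))*156 = (20*(-1/13) + 0*(-1/13))*156 = (-20/13 + 0)*156 = -20/13*156 = -240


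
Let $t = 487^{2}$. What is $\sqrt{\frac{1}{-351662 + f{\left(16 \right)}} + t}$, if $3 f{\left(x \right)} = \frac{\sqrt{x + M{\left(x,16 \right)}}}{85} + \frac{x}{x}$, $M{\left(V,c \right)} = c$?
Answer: $\frac{\sqrt{21267827684270 - 948676 \sqrt{2}}}{\sqrt{89673725 - 4 \sqrt{2}}} \approx 487.0$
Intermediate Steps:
$f{\left(x \right)} = \frac{1}{3} + \frac{\sqrt{16 + x}}{255}$ ($f{\left(x \right)} = \frac{\frac{\sqrt{x + 16}}{85} + \frac{x}{x}}{3} = \frac{\sqrt{16 + x} \frac{1}{85} + 1}{3} = \frac{\frac{\sqrt{16 + x}}{85} + 1}{3} = \frac{1 + \frac{\sqrt{16 + x}}{85}}{3} = \frac{1}{3} + \frac{\sqrt{16 + x}}{255}$)
$t = 237169$
$\sqrt{\frac{1}{-351662 + f{\left(16 \right)}} + t} = \sqrt{\frac{1}{-351662 + \left(\frac{1}{3} + \frac{\sqrt{16 + 16}}{255}\right)} + 237169} = \sqrt{\frac{1}{-351662 + \left(\frac{1}{3} + \frac{\sqrt{32}}{255}\right)} + 237169} = \sqrt{\frac{1}{-351662 + \left(\frac{1}{3} + \frac{4 \sqrt{2}}{255}\right)} + 237169} = \sqrt{\frac{1}{- \frac{1054985}{3} + \frac{4 \sqrt{2}}{255}} + 237169} = \sqrt{237169 + \frac{1}{- \frac{1054985}{3} + \frac{4 \sqrt{2}}{255}}}$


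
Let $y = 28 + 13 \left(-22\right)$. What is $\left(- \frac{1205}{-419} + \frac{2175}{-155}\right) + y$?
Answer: $- \frac{3496072}{12989} \approx -269.16$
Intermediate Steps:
$y = -258$ ($y = 28 - 286 = -258$)
$\left(- \frac{1205}{-419} + \frac{2175}{-155}\right) + y = \left(- \frac{1205}{-419} + \frac{2175}{-155}\right) - 258 = \left(\left(-1205\right) \left(- \frac{1}{419}\right) + 2175 \left(- \frac{1}{155}\right)\right) - 258 = \left(\frac{1205}{419} - \frac{435}{31}\right) - 258 = - \frac{144910}{12989} - 258 = - \frac{3496072}{12989}$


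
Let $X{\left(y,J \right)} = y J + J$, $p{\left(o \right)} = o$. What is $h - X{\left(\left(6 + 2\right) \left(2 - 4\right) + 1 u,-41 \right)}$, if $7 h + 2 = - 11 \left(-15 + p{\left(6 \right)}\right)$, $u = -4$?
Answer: $- \frac{5356}{7} \approx -765.14$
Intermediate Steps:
$X{\left(y,J \right)} = J + J y$ ($X{\left(y,J \right)} = J y + J = J + J y$)
$h = \frac{97}{7}$ ($h = - \frac{2}{7} + \frac{\left(-11\right) \left(-15 + 6\right)}{7} = - \frac{2}{7} + \frac{\left(-11\right) \left(-9\right)}{7} = - \frac{2}{7} + \frac{1}{7} \cdot 99 = - \frac{2}{7} + \frac{99}{7} = \frac{97}{7} \approx 13.857$)
$h - X{\left(\left(6 + 2\right) \left(2 - 4\right) + 1 u,-41 \right)} = \frac{97}{7} - - 41 \left(1 + \left(\left(6 + 2\right) \left(2 - 4\right) + 1 \left(-4\right)\right)\right) = \frac{97}{7} - - 41 \left(1 + \left(8 \left(-2\right) - 4\right)\right) = \frac{97}{7} - - 41 \left(1 - 20\right) = \frac{97}{7} - \left(-41\right) \left(-19\right) = \frac{97}{7} - 779 = - \frac{5356}{7}$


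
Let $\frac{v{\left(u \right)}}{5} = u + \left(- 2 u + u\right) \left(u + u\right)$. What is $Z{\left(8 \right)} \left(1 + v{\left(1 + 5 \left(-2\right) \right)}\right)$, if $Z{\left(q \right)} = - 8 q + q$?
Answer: $47824$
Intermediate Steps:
$Z{\left(q \right)} = - 7 q$
$v{\left(u \right)} = - 10 u^{2} + 5 u$ ($v{\left(u \right)} = 5 \left(u + \left(- 2 u + u\right) \left(u + u\right)\right) = 5 \left(u + - u 2 u\right) = 5 \left(u - 2 u^{2}\right) = - 10 u^{2} + 5 u$)
$Z{\left(8 \right)} \left(1 + v{\left(1 + 5 \left(-2\right) \right)}\right) = \left(-7\right) 8 \left(1 + 5 \left(1 + 5 \left(-2\right)\right) \left(1 - 2 \left(1 + 5 \left(-2\right)\right)\right)\right) = - 56 \left(1 + 5 \left(1 - 10\right) \left(1 - 2 \left(1 - 10\right)\right)\right) = - 56 \left(1 + 5 \left(-9\right) \left(1 - -18\right)\right) = - 56 \left(1 + 5 \left(-9\right) \left(1 + 18\right)\right) = - 56 \left(1 + 5 \left(-9\right) 19\right) = - 56 \left(1 - 855\right) = \left(-56\right) \left(-854\right) = 47824$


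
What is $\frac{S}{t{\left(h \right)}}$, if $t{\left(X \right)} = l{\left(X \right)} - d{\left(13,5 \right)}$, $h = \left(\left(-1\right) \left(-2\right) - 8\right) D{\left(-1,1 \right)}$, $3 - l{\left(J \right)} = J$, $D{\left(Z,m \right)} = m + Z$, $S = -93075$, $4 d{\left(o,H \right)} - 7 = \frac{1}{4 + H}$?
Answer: $- \frac{837675}{11} \approx -76152.0$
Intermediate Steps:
$d{\left(o,H \right)} = \frac{7}{4} + \frac{1}{4 \left(4 + H\right)}$
$D{\left(Z,m \right)} = Z + m$
$l{\left(J \right)} = 3 - J$
$h = 0$ ($h = \left(\left(-1\right) \left(-2\right) - 8\right) \left(-1 + 1\right) = \left(2 - 8\right) 0 = \left(-6\right) 0 = 0$)
$t{\left(X \right)} = \frac{11}{9} - X$ ($t{\left(X \right)} = \left(3 - X\right) - \frac{29 + 7 \cdot 5}{4 \left(4 + 5\right)} = \left(3 - X\right) - \frac{29 + 35}{4 \cdot 9} = \left(3 - X\right) - \frac{1}{4} \cdot \frac{1}{9} \cdot 64 = \left(3 - X\right) - \frac{16}{9} = \frac{11}{9} - X$)
$\frac{S}{t{\left(h \right)}} = - \frac{93075}{\frac{11}{9} - 0} = - \frac{93075}{\frac{11}{9} + 0} = - \frac{93075}{\frac{11}{9}} = \left(-93075\right) \frac{9}{11} = - \frac{837675}{11}$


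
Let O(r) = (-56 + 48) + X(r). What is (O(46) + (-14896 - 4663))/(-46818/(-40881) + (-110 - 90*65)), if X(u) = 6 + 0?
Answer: 266557747/81201314 ≈ 3.2827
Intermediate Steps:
X(u) = 6
O(r) = -2 (O(r) = (-56 + 48) + 6 = -8 + 6 = -2)
(O(46) + (-14896 - 4663))/(-46818/(-40881) + (-110 - 90*65)) = (-2 + (-14896 - 4663))/(-46818/(-40881) + (-110 - 90*65)) = (-2 - 19559)/(-46818*(-1/40881) + (-110 - 5850)) = -19561/(15606/13627 - 5960) = -19561/(-81201314/13627) = -19561*(-13627/81201314) = 266557747/81201314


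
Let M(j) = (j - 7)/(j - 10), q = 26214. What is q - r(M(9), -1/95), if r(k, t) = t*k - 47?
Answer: 2494793/95 ≈ 26261.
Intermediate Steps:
M(j) = (-7 + j)/(-10 + j)
r(k, t) = -47 + k*t (r(k, t) = k*t - 47 = -47 + k*t)
q - r(M(9), -1/95) = 26214 - (-47 + ((-7 + 9)/(-10 + 9))*(-1/95)) = 26214 - (-47 + (2/(-1))*(-1*1/95)) = 26214 - (-47 - 1*2*(-1/95)) = 26214 - (-47 - 2*(-1/95)) = 26214 - (-47 + 2/95) = 26214 - 1*(-4463/95) = 26214 + 4463/95 = 2494793/95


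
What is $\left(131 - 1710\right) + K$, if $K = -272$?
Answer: $-1851$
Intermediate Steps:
$\left(131 - 1710\right) + K = \left(131 - 1710\right) - 272 = -1579 - 272 = -1851$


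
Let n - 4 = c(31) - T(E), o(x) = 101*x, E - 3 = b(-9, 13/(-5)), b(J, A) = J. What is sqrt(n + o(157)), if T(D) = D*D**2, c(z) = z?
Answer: 2*sqrt(4027) ≈ 126.92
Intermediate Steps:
E = -6 (E = 3 - 9 = -6)
T(D) = D**3
n = 251 (n = 4 + (31 - 1*(-6)**3) = 4 + (31 - 1*(-216)) = 4 + (31 + 216) = 4 + 247 = 251)
sqrt(n + o(157)) = sqrt(251 + 101*157) = sqrt(251 + 15857) = sqrt(16108) = 2*sqrt(4027)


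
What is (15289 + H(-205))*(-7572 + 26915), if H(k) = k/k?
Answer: 295754470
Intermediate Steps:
H(k) = 1
(15289 + H(-205))*(-7572 + 26915) = (15289 + 1)*(-7572 + 26915) = 15290*19343 = 295754470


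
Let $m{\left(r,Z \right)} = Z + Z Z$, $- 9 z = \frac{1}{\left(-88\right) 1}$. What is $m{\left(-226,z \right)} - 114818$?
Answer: $- \frac{72021197159}{627264} \approx -1.1482 \cdot 10^{5}$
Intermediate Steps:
$z = \frac{1}{792}$ ($z = - \frac{1}{9 \left(\left(-88\right) 1\right)} = - \frac{1}{9 \left(-88\right)} = \left(- \frac{1}{9}\right) \left(- \frac{1}{88}\right) = \frac{1}{792} \approx 0.0012626$)
$m{\left(r,Z \right)} = Z + Z^{2}$
$m{\left(-226,z \right)} - 114818 = \frac{1 + \frac{1}{792}}{792} - 114818 = \frac{1}{792} \cdot \frac{793}{792} - 114818 = \frac{793}{627264} - 114818 = - \frac{72021197159}{627264}$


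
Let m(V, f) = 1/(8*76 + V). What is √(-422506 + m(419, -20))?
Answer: 3*I*√49514369983/1027 ≈ 650.0*I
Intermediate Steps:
m(V, f) = 1/(608 + V)
√(-422506 + m(419, -20)) = √(-422506 + 1/(608 + 419)) = √(-422506 + 1/1027) = √(-433913661/1027) = 3*I*√49514369983/1027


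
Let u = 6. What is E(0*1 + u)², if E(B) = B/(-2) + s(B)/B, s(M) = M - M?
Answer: 9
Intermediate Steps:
s(M) = 0
E(B) = -B/2 (E(B) = B/(-2) + 0/B = B*(-½) + 0 = -B/2 + 0 = -B/2)
E(0*1 + u)² = (-(0*1 + 6)/2)² = (-(0 + 6)/2)² = (-½*6)² = (-3)² = 9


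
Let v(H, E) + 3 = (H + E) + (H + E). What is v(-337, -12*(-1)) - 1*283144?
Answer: -283797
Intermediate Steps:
v(H, E) = -3 + 2*E + 2*H (v(H, E) = -3 + ((H + E) + (H + E)) = -3 + ((E + H) + (E + H)) = -3 + (2*E + 2*H) = -3 + 2*E + 2*H)
v(-337, -12*(-1)) - 1*283144 = (-3 + 2*(-12*(-1)) + 2*(-337)) - 1*283144 = (-3 + 2*12 - 674) - 283144 = (-3 + 24 - 674) - 283144 = -653 - 283144 = -283797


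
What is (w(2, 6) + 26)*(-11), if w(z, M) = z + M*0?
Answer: -308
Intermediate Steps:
w(z, M) = z (w(z, M) = z + 0 = z)
(w(2, 6) + 26)*(-11) = (2 + 26)*(-11) = 28*(-11) = -308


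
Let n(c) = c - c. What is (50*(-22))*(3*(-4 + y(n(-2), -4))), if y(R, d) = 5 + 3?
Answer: -13200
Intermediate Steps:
n(c) = 0
y(R, d) = 8
(50*(-22))*(3*(-4 + y(n(-2), -4))) = (50*(-22))*(3*(-4 + 8)) = -3300*4 = -1100*12 = -13200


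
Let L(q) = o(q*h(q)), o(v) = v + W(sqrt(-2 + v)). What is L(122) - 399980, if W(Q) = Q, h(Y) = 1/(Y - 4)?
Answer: -23598759/59 + I*sqrt(3363)/59 ≈ -3.9998e+5 + 0.9829*I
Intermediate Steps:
h(Y) = 1/(-4 + Y)
o(v) = v + sqrt(-2 + v)
L(q) = sqrt(-2 + q/(-4 + q)) + q/(-4 + q) (L(q) = q/(-4 + q) + sqrt(-2 + q/(-4 + q)) = sqrt(-2 + q/(-4 + q)) + q/(-4 + q))
L(122) - 399980 = (122 + sqrt((8 - 1*122)/(-4 + 122))*(-4 + 122))/(-4 + 122) - 399980 = (122 + sqrt((8 - 122)/118)*118)/118 - 399980 = (122 + sqrt((1/118)*(-114))*118)/118 - 399980 = (122 + sqrt(-57/59)*118)/118 - 399980 = (122 + (I*sqrt(3363)/59)*118)/118 - 399980 = (122 + 2*I*sqrt(3363))/118 - 399980 = (61/59 + I*sqrt(3363)/59) - 399980 = -23598759/59 + I*sqrt(3363)/59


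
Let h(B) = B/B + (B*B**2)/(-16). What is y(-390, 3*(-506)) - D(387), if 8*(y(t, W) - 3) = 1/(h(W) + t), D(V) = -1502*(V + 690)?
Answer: 2829247805142229/1748978804 ≈ 1.6177e+6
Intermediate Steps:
D(V) = -1036380 - 1502*V (D(V) = -1502*(690 + V) = -1036380 - 1502*V)
h(B) = 1 - B**3/16 (h(B) = 1 + B**3*(-1/16) = 1 - B**3/16)
y(t, W) = 3 + 1/(8*(1 + t - W**3/16)) (y(t, W) = 3 + 1/(8*((1 - W**3/16) + t)) = 3 + 1/(8*(1 + t - W**3/16)))
y(-390, 3*(-506)) - D(387) = (50 - 3*(3*(-506))**3 + 48*(-390))/(16 - (3*(-506))**3 + 16*(-390)) - (-1036380 - 1502*387) = (50 - 3*(-1518)**3 - 18720)/(16 - 1*(-1518)**3 - 6240) - (-1036380 - 581274) = (50 - 3*(-3497963832) - 18720)/(16 - 1*(-3497963832) - 6240) - 1*(-1617654) = (50 + 10493891496 - 18720)/(16 + 3497963832 - 6240) + 1617654 = 10493872826/3497957608 + 1617654 = (1/3497957608)*10493872826 + 1617654 = 5246936413/1748978804 + 1617654 = 2829247805142229/1748978804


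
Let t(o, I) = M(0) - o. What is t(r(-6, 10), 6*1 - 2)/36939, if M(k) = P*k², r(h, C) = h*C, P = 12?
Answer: 20/12313 ≈ 0.0016243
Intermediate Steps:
r(h, C) = C*h
M(k) = 12*k²
t(o, I) = -o (t(o, I) = 12*0² - o = 12*0 - o = 0 - o = -o)
t(r(-6, 10), 6*1 - 2)/36939 = -10*(-6)/36939 = -1*(-60)*(1/36939) = 60*(1/36939) = 20/12313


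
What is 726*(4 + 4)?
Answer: 5808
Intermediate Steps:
726*(4 + 4) = 726*8 = 5808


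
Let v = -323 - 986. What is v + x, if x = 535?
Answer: -774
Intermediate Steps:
v = -1309
v + x = -1309 + 535 = -774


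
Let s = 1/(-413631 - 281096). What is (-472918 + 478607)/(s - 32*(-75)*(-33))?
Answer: -3952301903/55022378401 ≈ -0.071831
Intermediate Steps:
s = -1/694727 (s = 1/(-694727) = -1/694727 ≈ -1.4394e-6)
(-472918 + 478607)/(s - 32*(-75)*(-33)) = (-472918 + 478607)/(-1/694727 - 32*(-75)*(-33)) = 5689/(-1/694727 + 2400*(-33)) = 5689/(-1/694727 - 79200) = 5689/(-55022378401/694727) = 5689*(-694727/55022378401) = -3952301903/55022378401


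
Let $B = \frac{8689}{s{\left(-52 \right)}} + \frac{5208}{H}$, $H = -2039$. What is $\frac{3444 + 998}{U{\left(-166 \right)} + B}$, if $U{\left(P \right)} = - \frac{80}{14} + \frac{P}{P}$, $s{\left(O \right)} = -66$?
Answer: $- \frac{4184443956}{130865135} \approx -31.975$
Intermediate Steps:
$U{\left(P \right)} = - \frac{33}{7}$ ($U{\left(P \right)} = \left(-80\right) \frac{1}{14} + 1 = - \frac{40}{7} + 1 = - \frac{33}{7}$)
$B = - \frac{18060599}{134574}$ ($B = \frac{8689}{-66} + \frac{5208}{-2039} = 8689 \left(- \frac{1}{66}\right) + 5208 \left(- \frac{1}{2039}\right) = - \frac{8689}{66} - \frac{5208}{2039} = - \frac{18060599}{134574} \approx -134.21$)
$\frac{3444 + 998}{U{\left(-166 \right)} + B} = \frac{3444 + 998}{- \frac{33}{7} - \frac{18060599}{134574}} = \frac{4442}{- \frac{130865135}{942018}} = 4442 \left(- \frac{942018}{130865135}\right) = - \frac{4184443956}{130865135}$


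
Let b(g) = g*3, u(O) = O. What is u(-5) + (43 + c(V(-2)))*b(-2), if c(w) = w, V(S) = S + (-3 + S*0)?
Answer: -233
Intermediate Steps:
V(S) = -3 + S (V(S) = S + (-3 + 0) = S - 3 = -3 + S)
b(g) = 3*g
u(-5) + (43 + c(V(-2)))*b(-2) = -5 + (43 + (-3 - 2))*(3*(-2)) = -5 + (43 - 5)*(-6) = -5 + 38*(-6) = -5 - 228 = -233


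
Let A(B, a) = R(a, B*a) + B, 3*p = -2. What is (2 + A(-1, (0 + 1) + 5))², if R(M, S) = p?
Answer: ⅑ ≈ 0.11111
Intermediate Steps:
p = -⅔ (p = (⅓)*(-2) = -⅔ ≈ -0.66667)
R(M, S) = -⅔
A(B, a) = -⅔ + B
(2 + A(-1, (0 + 1) + 5))² = (2 + (-⅔ - 1))² = (2 - 5/3)² = (⅓)² = ⅑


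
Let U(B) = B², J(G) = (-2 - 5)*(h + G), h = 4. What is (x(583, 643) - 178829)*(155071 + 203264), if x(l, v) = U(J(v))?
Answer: 7286029855020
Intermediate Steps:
J(G) = -28 - 7*G (J(G) = (-2 - 5)*(4 + G) = -7*(4 + G) = -28 - 7*G)
x(l, v) = (-28 - 7*v)²
(x(583, 643) - 178829)*(155071 + 203264) = (49*(4 + 643)² - 178829)*(155071 + 203264) = (49*647² - 178829)*358335 = (49*418609 - 178829)*358335 = (20511841 - 178829)*358335 = 20333012*358335 = 7286029855020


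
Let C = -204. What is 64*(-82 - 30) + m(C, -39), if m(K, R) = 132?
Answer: -7036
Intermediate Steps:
64*(-82 - 30) + m(C, -39) = 64*(-82 - 30) + 132 = 64*(-112) + 132 = -7168 + 132 = -7036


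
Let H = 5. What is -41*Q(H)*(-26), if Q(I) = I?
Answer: 5330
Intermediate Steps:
-41*Q(H)*(-26) = -41*5*(-26) = -205*(-26) = 5330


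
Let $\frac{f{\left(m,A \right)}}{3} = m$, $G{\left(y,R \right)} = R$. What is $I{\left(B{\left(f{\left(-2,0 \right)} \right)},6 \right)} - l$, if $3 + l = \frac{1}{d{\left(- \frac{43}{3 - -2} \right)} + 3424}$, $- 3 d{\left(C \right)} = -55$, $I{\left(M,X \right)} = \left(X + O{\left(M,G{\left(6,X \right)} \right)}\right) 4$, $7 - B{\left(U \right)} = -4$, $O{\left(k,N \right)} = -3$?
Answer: $\frac{154902}{10327} \approx 15.0$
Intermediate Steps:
$f{\left(m,A \right)} = 3 m$
$B{\left(U \right)} = 11$ ($B{\left(U \right)} = 7 - -4 = 7 + 4 = 11$)
$I{\left(M,X \right)} = -12 + 4 X$ ($I{\left(M,X \right)} = \left(X - 3\right) 4 = \left(-3 + X\right) 4 = -12 + 4 X$)
$d{\left(C \right)} = \frac{55}{3}$ ($d{\left(C \right)} = \left(- \frac{1}{3}\right) \left(-55\right) = \frac{55}{3}$)
$l = - \frac{30978}{10327}$ ($l = -3 + \frac{1}{\frac{55}{3} + 3424} = -3 + \frac{1}{\frac{10327}{3}} = -3 + \frac{3}{10327} = - \frac{30978}{10327} \approx -2.9997$)
$I{\left(B{\left(f{\left(-2,0 \right)} \right)},6 \right)} - l = \left(-12 + 4 \cdot 6\right) - - \frac{30978}{10327} = \left(-12 + 24\right) + \frac{30978}{10327} = 12 + \frac{30978}{10327} = \frac{154902}{10327}$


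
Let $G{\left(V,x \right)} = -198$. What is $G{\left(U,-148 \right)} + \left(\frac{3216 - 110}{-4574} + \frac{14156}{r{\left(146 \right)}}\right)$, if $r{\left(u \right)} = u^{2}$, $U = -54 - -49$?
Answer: $- \frac{2413291998}{12187423} \approx -198.01$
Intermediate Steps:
$U = -5$ ($U = -54 + 49 = -5$)
$G{\left(U,-148 \right)} + \left(\frac{3216 - 110}{-4574} + \frac{14156}{r{\left(146 \right)}}\right) = -198 + \left(\frac{3216 - 110}{-4574} + \frac{14156}{146^{2}}\right) = -198 + \left(3106 \left(- \frac{1}{4574}\right) + \frac{14156}{21316}\right) = -198 + \left(- \frac{1553}{2287} + 14156 \cdot \frac{1}{21316}\right) = -198 + \left(- \frac{1553}{2287} + \frac{3539}{5329}\right) = -198 - \frac{182244}{12187423} = - \frac{2413291998}{12187423}$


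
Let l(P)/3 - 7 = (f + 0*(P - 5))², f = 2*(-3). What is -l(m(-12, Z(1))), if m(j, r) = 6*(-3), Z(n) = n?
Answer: -129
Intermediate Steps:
f = -6
m(j, r) = -18
l(P) = 129 (l(P) = 21 + 3*(-6 + 0*(P - 5))² = 21 + 3*(-6 + 0*(-5 + P))² = 21 + 3*(-6 + 0)² = 21 + 3*(-6)² = 21 + 3*36 = 21 + 108 = 129)
-l(m(-12, Z(1))) = -1*129 = -129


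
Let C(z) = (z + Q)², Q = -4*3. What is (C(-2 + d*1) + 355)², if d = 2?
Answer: 249001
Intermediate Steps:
Q = -12
C(z) = (-12 + z)² (C(z) = (z - 12)² = (-12 + z)²)
(C(-2 + d*1) + 355)² = ((-12 + (-2 + 2*1))² + 355)² = ((-12 + (-2 + 2))² + 355)² = ((-12 + 0)² + 355)² = ((-12)² + 355)² = (144 + 355)² = 499² = 249001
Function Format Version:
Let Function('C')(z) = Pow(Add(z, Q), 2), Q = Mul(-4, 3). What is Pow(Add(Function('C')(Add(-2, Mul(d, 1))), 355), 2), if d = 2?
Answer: 249001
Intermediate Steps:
Q = -12
Function('C')(z) = Pow(Add(-12, z), 2) (Function('C')(z) = Pow(Add(z, -12), 2) = Pow(Add(-12, z), 2))
Pow(Add(Function('C')(Add(-2, Mul(d, 1))), 355), 2) = Pow(Add(Pow(Add(-12, Add(-2, Mul(2, 1))), 2), 355), 2) = Pow(Add(Pow(Add(-12, Add(-2, 2)), 2), 355), 2) = Pow(Add(Pow(Add(-12, 0), 2), 355), 2) = Pow(Add(Pow(-12, 2), 355), 2) = Pow(Add(144, 355), 2) = Pow(499, 2) = 249001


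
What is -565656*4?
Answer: -2262624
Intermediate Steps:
-565656*4 = -10101*224 = -2262624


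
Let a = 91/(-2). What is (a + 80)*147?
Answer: 10143/2 ≈ 5071.5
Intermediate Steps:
a = -91/2 (a = 91*(-½) = -91/2 ≈ -45.500)
(a + 80)*147 = (-91/2 + 80)*147 = (69/2)*147 = 10143/2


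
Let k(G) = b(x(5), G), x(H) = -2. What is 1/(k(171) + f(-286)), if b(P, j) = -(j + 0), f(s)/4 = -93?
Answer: -1/543 ≈ -0.0018416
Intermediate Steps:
f(s) = -372 (f(s) = 4*(-93) = -372)
b(P, j) = -j
k(G) = -G
1/(k(171) + f(-286)) = 1/(-1*171 - 372) = 1/(-171 - 372) = 1/(-543) = -1/543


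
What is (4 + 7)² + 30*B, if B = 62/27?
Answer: 1709/9 ≈ 189.89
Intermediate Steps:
B = 62/27 (B = 62*(1/27) = 62/27 ≈ 2.2963)
(4 + 7)² + 30*B = (4 + 7)² + 30*(62/27) = 11² + 620/9 = 121 + 620/9 = 1709/9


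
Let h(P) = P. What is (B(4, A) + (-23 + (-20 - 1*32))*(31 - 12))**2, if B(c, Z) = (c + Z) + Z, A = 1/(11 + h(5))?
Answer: 129208689/64 ≈ 2.0189e+6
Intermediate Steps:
A = 1/16 (A = 1/(11 + 5) = 1/16 ≈ 0.062500)
B(c, Z) = c + 2*Z (B(c, Z) = (Z + c) + Z = c + 2*Z)
(B(4, A) + (-23 + (-20 - 1*32))*(31 - 12))**2 = ((4 + 2*(1/16)) + (-23 + (-20 - 1*32))*(31 - 12))**2 = ((4 + 1/8) + (-23 + (-20 - 32))*19)**2 = (33/8 + (-23 - 52)*19)**2 = (33/8 - 75*19)**2 = (33/8 - 1425)**2 = (-11367/8)**2 = 129208689/64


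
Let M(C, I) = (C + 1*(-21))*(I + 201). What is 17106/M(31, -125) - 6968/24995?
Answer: 42226879/1899620 ≈ 22.229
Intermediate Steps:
M(C, I) = (-21 + C)*(201 + I) (M(C, I) = (C - 21)*(201 + I) = (-21 + C)*(201 + I))
17106/M(31, -125) - 6968/24995 = 17106/(-4221 - 21*(-125) + 201*31 + 31*(-125)) - 6968/24995 = 17106/(-4221 + 2625 + 6231 - 3875) - 6968*1/24995 = 17106/760 - 6968/24995 = 17106*(1/760) - 6968/24995 = 8553/380 - 6968/24995 = 42226879/1899620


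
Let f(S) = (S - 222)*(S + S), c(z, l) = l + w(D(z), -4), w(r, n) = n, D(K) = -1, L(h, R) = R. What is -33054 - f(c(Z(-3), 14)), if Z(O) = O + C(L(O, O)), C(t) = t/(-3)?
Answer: -28814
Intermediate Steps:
C(t) = -t/3 (C(t) = t*(-1/3) = -t/3)
Z(O) = 2*O/3 (Z(O) = O - O/3 = 2*O/3)
c(z, l) = -4 + l (c(z, l) = l - 4 = -4 + l)
f(S) = 2*S*(-222 + S) (f(S) = (-222 + S)*(2*S) = 2*S*(-222 + S))
-33054 - f(c(Z(-3), 14)) = -33054 - 2*(-4 + 14)*(-222 + (-4 + 14)) = -33054 - 2*10*(-222 + 10) = -33054 - 2*10*(-212) = -33054 - 1*(-4240) = -33054 + 4240 = -28814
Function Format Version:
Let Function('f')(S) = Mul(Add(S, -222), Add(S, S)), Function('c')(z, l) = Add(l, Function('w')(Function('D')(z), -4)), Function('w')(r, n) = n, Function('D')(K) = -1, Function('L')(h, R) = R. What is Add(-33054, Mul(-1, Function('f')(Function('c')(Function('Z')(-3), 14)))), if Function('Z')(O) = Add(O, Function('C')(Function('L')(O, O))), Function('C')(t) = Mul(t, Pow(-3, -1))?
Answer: -28814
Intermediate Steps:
Function('C')(t) = Mul(Rational(-1, 3), t) (Function('C')(t) = Mul(t, Rational(-1, 3)) = Mul(Rational(-1, 3), t))
Function('Z')(O) = Mul(Rational(2, 3), O) (Function('Z')(O) = Add(O, Mul(Rational(-1, 3), O)) = Mul(Rational(2, 3), O))
Function('c')(z, l) = Add(-4, l) (Function('c')(z, l) = Add(l, -4) = Add(-4, l))
Function('f')(S) = Mul(2, S, Add(-222, S)) (Function('f')(S) = Mul(Add(-222, S), Mul(2, S)) = Mul(2, S, Add(-222, S)))
Add(-33054, Mul(-1, Function('f')(Function('c')(Function('Z')(-3), 14)))) = Add(-33054, Mul(-1, Mul(2, Add(-4, 14), Add(-222, Add(-4, 14))))) = Add(-33054, Mul(-1, Mul(2, 10, Add(-222, 10)))) = Add(-33054, Mul(-1, Mul(2, 10, -212))) = Add(-33054, Mul(-1, -4240)) = Add(-33054, 4240) = -28814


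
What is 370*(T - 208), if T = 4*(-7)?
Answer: -87320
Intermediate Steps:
T = -28
370*(T - 208) = 370*(-28 - 208) = 370*(-236) = -87320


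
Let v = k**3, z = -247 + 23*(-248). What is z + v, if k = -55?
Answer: -172326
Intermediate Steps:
z = -5951 (z = -247 - 5704 = -5951)
v = -166375 (v = (-55)**3 = -166375)
z + v = -5951 - 166375 = -172326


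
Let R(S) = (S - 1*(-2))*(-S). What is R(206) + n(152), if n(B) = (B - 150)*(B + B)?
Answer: -42240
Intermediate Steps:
R(S) = -S*(2 + S) (R(S) = (S + 2)*(-S) = (2 + S)*(-S) = -S*(2 + S))
n(B) = 2*B*(-150 + B) (n(B) = (-150 + B)*(2*B) = 2*B*(-150 + B))
R(206) + n(152) = -1*206*(2 + 206) + 2*152*(-150 + 152) = -1*206*208 + 2*152*2 = -42848 + 608 = -42240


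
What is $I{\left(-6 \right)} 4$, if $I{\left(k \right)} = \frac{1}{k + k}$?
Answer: $- \frac{1}{3} \approx -0.33333$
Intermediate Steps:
$I{\left(k \right)} = \frac{1}{2 k}$
$I{\left(-6 \right)} 4 = \frac{1}{2 \left(-6\right)} 4 = \frac{1}{2} \left(- \frac{1}{6}\right) 4 = \left(- \frac{1}{12}\right) 4 = - \frac{1}{3}$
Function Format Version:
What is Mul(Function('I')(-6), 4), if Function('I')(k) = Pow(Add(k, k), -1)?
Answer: Rational(-1, 3) ≈ -0.33333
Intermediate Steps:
Function('I')(k) = Mul(Rational(1, 2), Pow(k, -1)) (Function('I')(k) = Pow(Mul(2, k), -1) = Mul(Rational(1, 2), Pow(k, -1)))
Mul(Function('I')(-6), 4) = Mul(Mul(Rational(1, 2), Pow(-6, -1)), 4) = Mul(Mul(Rational(1, 2), Rational(-1, 6)), 4) = Mul(Rational(-1, 12), 4) = Rational(-1, 3)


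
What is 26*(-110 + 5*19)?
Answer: -390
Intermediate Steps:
26*(-110 + 5*19) = 26*(-110 + 95) = 26*(-15) = -390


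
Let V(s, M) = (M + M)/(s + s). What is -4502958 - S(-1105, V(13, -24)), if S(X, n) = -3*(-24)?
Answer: -4503030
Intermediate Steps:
V(s, M) = M/s (V(s, M) = (2*M)/((2*s)) = (2*M)*(1/(2*s)) = M/s)
S(X, n) = 72
-4502958 - S(-1105, V(13, -24)) = -4502958 - 1*72 = -4502958 - 72 = -4503030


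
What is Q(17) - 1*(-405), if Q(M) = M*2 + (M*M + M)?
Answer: 745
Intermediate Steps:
Q(M) = M² + 3*M (Q(M) = 2*M + (M² + M) = 2*M + (M + M²) = M² + 3*M)
Q(17) - 1*(-405) = 17*(3 + 17) - 1*(-405) = 17*20 + 405 = 340 + 405 = 745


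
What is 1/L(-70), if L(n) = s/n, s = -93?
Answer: 70/93 ≈ 0.75269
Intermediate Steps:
L(n) = -93/n
1/L(-70) = 1/(-93/(-70)) = 1/(-93*(-1/70)) = 1/(93/70) = 70/93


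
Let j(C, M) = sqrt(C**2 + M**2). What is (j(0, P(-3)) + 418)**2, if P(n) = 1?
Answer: 175561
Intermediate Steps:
(j(0, P(-3)) + 418)**2 = (sqrt(0**2 + 1**2) + 418)**2 = (sqrt(0 + 1) + 418)**2 = (sqrt(1) + 418)**2 = (1 + 418)**2 = 419**2 = 175561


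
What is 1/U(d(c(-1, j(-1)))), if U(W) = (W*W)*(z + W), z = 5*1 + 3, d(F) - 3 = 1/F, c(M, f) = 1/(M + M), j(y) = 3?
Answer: ⅑ ≈ 0.11111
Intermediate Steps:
c(M, f) = 1/(2*M)
d(F) = 3 + 1/F
z = 8 (z = 5 + 3 = 8)
U(W) = W²*(8 + W) (U(W) = (W*W)*(8 + W) = W²*(8 + W))
1/U(d(c(-1, j(-1)))) = 1/((3 + 1/((½)/(-1)))²*(8 + (3 + 1/((½)/(-1))))) = 1/((3 + 1/((½)*(-1)))²*(8 + (3 + 1/((½)*(-1))))) = 1/((3 + 1/(-½))²*(8 + (3 + 1/(-½)))) = 1/((3 - 2)²*(8 + (3 - 2))) = 1/(1²*(8 + 1)) = 1/(1*9) = 1/9 = ⅑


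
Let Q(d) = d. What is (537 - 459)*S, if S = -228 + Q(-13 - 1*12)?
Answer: -19734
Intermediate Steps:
S = -253 (S = -228 + (-13 - 1*12) = -228 + (-13 - 12) = -228 - 25 = -253)
(537 - 459)*S = (537 - 459)*(-253) = 78*(-253) = -19734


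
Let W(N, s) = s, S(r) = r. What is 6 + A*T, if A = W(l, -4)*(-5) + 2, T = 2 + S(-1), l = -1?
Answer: 28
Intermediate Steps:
T = 1 (T = 2 - 1 = 1)
A = 22 (A = -4*(-5) + 2 = 20 + 2 = 22)
6 + A*T = 6 + 22*1 = 6 + 22 = 28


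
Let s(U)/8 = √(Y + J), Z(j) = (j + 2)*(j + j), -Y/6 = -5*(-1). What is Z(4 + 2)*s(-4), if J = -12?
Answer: 768*I*√42 ≈ 4977.2*I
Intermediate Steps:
Y = -30 (Y = -(-30)*(-1) = -6*5 = -30)
Z(j) = 2*j*(2 + j) (Z(j) = (2 + j)*(2*j) = 2*j*(2 + j))
s(U) = 8*I*√42 (s(U) = 8*√(-30 - 12) = 8*√(-42) = 8*(I*√42) = 8*I*√42)
Z(4 + 2)*s(-4) = (2*(4 + 2)*(2 + (4 + 2)))*(8*I*√42) = (2*6*(2 + 6))*(8*I*√42) = (2*6*8)*(8*I*√42) = 96*(8*I*√42) = 768*I*√42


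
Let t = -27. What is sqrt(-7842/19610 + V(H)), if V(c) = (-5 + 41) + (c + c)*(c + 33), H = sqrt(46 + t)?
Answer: sqrt(7075768445 + 6345109650*sqrt(19))/9805 ≈ 19.008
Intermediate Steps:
H = sqrt(19) (H = sqrt(46 - 27) = sqrt(19) ≈ 4.3589)
V(c) = 36 + 2*c*(33 + c) (V(c) = 36 + (2*c)*(33 + c) = 36 + 2*c*(33 + c))
sqrt(-7842/19610 + V(H)) = sqrt(-7842/19610 + (36 + 2*(sqrt(19))**2 + 66*sqrt(19))) = sqrt(-7842*1/19610 + (36 + 2*19 + 66*sqrt(19))) = sqrt(-3921/9805 + (36 + 38 + 66*sqrt(19))) = sqrt(-3921/9805 + (74 + 66*sqrt(19))) = sqrt(721649/9805 + 66*sqrt(19))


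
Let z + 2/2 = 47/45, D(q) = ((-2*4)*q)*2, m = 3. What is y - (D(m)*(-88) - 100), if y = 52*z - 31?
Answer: -186871/45 ≈ -4152.7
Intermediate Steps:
D(q) = -16*q (D(q) = -8*q*2 = -16*q)
z = 2/45 (z = -1 + 47/45 = 2/45 ≈ 0.044444)
y = -1291/45 (y = 52*(2/45) - 31 = 104/45 - 31 = -1291/45 ≈ -28.689)
y - (D(m)*(-88) - 100) = -1291/45 - (-16*3*(-88) - 100) = -1291/45 - (-48*(-88) - 100) = -1291/45 - (4224 - 100) = -1291/45 - 1*4124 = -1291/45 - 4124 = -186871/45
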